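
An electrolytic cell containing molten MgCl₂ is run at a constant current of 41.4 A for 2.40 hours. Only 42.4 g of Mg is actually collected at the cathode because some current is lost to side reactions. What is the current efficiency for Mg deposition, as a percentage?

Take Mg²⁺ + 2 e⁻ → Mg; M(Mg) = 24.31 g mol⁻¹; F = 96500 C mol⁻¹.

94.1 %

Q = I·t = 41.40 × 8640.0 = 357700 C; n(e⁻) = 357700/96500 = 3.707 mol.
Theoretical n(Mg) = n(e⁻)/2 = 1.853 mol, i.e. m_theo = 1.853 × 24.31 = 45.05 g.
Efficiency = m_actual / m_theo = 42.4 / 45.05 = 94.1 %.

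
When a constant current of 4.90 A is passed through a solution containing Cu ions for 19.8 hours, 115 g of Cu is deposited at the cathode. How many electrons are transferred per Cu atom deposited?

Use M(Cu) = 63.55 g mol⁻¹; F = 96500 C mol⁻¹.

2

Q = I·t = 4.900 A × 71280 s = 349300 C, so n(e⁻) = 349300/96500 = 3.619 mol.
n(Cu) deposited = 115 / 63.55 = 1.810 mol.
Electrons per atom = n(e⁻)/n(Cu) = 3.619 / 1.810 = 2.00 ≈ 2, so the ion is Cu²⁺.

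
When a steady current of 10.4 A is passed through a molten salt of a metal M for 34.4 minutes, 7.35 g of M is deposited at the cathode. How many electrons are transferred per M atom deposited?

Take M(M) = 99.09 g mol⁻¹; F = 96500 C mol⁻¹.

3

Q = I·t = 10.40 A × 2064.0 s = 21470 C, so n(e⁻) = 21470/96500 = 0.2224 mol.
n(M) deposited = 7.35 / 99.09 = 0.07417 mol.
Electrons per atom = n(e⁻)/n(M) = 0.2224 / 0.07417 = 3.00 ≈ 3, so the ion is M³⁺.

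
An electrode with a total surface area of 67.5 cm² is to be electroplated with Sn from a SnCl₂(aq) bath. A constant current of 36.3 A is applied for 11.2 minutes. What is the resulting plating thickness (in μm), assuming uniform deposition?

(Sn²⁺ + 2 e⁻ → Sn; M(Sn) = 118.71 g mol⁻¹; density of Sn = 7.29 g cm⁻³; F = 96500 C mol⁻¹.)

305 μm

Q = I·t = 36.30 × 672.00 = 24390 C; n(e⁻) = 0.2528 mol.
n(Sn) = n(e⁻)/2 = 0.1264 mol, so m = 0.1264 × 118.71 = 15.00 g.
Volume = m/ρ = 15.00 / 7.29 = 2.058 cm³.
Thickness = V/A = 2.058 / 67.5 = 0.0305 cm = 305 μm.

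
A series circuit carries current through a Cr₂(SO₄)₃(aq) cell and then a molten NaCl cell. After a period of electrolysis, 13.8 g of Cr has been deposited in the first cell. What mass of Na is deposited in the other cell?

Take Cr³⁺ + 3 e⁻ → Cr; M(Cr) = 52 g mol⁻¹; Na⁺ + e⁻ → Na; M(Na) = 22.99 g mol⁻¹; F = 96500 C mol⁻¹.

n(Cr) = 13.8 / 52 = 0.2654 mol.
Since Cr³⁺ + 3 e⁻ → Cr, n(e⁻) passed = 3 × 0.2654 = 0.7962 mol.
Cells in series carry the same charge, so the same 0.7962 mol of electrons passes through cell 2.
Na⁺ + e⁻ → Na, so n(Na) = 0.7962 / 1 = 0.7962 mol.
m(Na) = 0.7962 × 22.99 = 18.3 g.

18.3 g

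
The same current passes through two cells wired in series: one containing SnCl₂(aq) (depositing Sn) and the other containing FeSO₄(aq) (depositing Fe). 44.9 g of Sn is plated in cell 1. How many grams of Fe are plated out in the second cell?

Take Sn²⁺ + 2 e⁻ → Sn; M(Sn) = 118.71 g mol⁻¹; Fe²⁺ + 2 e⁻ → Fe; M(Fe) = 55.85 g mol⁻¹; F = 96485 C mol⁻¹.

n(Sn) = 44.9 / 118.71 = 0.3782 mol.
Since Sn²⁺ + 2 e⁻ → Sn, n(e⁻) passed = 2 × 0.3782 = 0.7565 mol.
Cells in series carry the same charge, so the same 0.7565 mol of electrons passes through cell 2.
Fe²⁺ + 2 e⁻ → Fe, so n(Fe) = 0.7565 / 2 = 0.3782 mol.
m(Fe) = 0.3782 × 55.85 = 21.1 g.

21.1 g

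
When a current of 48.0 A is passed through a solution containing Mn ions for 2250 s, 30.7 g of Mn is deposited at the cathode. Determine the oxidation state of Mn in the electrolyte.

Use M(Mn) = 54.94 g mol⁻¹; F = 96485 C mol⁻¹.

Q = I·t = 48.00 A × 2250.0 s = 108000 C, so n(e⁻) = 108000/96485 = 1.119 mol.
n(Mn) deposited = 30.7 / 54.94 = 0.5588 mol.
Electrons per atom = n(e⁻)/n(Mn) = 1.119 / 0.5588 = 2.00 ≈ 2, so the ion is Mn²⁺.

+2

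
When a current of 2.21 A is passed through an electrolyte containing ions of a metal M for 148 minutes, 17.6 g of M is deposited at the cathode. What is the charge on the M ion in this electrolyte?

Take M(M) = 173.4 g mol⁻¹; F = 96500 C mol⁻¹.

Q = I·t = 2.210 A × 8880.0 s = 19620 C, so n(e⁻) = 19620/96500 = 0.2034 mol.
n(M) deposited = 17.6 / 173.4 = 0.1015 mol.
Electrons per atom = n(e⁻)/n(M) = 0.2034 / 0.1015 = 2.00 ≈ 2, so the ion is M²⁺.

+2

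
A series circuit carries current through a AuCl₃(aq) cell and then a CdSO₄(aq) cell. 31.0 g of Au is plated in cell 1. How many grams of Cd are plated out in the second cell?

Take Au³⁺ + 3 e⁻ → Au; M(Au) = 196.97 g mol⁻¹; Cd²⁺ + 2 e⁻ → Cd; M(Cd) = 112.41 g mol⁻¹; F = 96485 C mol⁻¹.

26.5 g

n(Au) = 31.0 / 196.97 = 0.1574 mol.
Since Au³⁺ + 3 e⁻ → Au, n(e⁻) passed = 3 × 0.1574 = 0.4722 mol.
Cells in series carry the same charge, so the same 0.4722 mol of electrons passes through cell 2.
Cd²⁺ + 2 e⁻ → Cd, so n(Cd) = 0.4722 / 2 = 0.2361 mol.
m(Cd) = 0.2361 × 112.41 = 26.5 g.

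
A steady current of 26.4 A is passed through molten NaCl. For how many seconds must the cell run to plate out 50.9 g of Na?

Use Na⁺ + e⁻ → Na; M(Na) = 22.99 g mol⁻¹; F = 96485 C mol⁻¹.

n(Na) = m/M = 50.9 / 22.99 = 2.214 mol.
Each Na atom requires 1 electron, so n(e⁻) = 1 × 2.214 = 2.214 mol.
Q = n(e⁻)·F = 2.214 × 96485 = 213600 C.
t = Q/I = 213600 / 26.40 A = 8092 s.

8090 s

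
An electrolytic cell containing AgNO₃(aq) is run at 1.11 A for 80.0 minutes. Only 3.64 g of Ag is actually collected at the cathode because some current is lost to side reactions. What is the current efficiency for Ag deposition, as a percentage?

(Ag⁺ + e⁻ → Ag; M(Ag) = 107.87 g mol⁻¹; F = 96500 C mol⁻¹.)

61.1 %

Q = I·t = 1.110 × 4800.0 = 5328 C; n(e⁻) = 5328/96500 = 0.05521 mol.
Theoretical n(Ag) = n(e⁻)/1 = 0.05521 mol, i.e. m_theo = 0.05521 × 107.87 = 5.956 g.
Efficiency = m_actual / m_theo = 3.64 / 5.956 = 61.1 %.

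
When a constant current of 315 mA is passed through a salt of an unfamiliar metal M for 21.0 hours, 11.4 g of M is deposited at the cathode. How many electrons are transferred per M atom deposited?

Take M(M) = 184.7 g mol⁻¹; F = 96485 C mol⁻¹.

Q = I·t = 0.3150 A × 75600 s = 23810 C, so n(e⁻) = 23810/96485 = 0.2468 mol.
n(M) deposited = 11.4 / 184.7 = 0.06172 mol.
Electrons per atom = n(e⁻)/n(M) = 0.2468 / 0.06172 = 4.00 ≈ 4, so the ion is M⁴⁺.

4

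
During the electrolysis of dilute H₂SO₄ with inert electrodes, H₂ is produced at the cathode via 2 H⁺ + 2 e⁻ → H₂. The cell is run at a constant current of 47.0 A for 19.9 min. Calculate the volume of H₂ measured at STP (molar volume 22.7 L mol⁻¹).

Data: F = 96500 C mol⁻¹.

6.60 L

Q = I·t = 47.00 A × 1194.0 s = 56120 C.
n(e⁻) = Q/F = 56120 / 96500 = 0.5815 mol.
2 electrons are transferred per H₂ molecule, so n(H₂) = 0.5815 / 2 = 0.2908 mol.
V = n × V_m = 0.2908 × 22.7 = 6.60 L.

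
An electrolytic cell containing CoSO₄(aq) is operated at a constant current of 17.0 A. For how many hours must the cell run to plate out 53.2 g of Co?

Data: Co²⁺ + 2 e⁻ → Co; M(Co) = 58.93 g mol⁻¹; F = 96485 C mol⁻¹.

2.85 h

n(Co) = m/M = 53.2 / 58.93 = 0.9028 mol.
Each Co atom requires 2 electrons, so n(e⁻) = 2 × 0.9028 = 1.806 mol.
Q = n(e⁻)·F = 1.806 × 96485 = 174200 C.
t = Q/I = 174200 / 17.00 A = 10250 s = 2.85 h.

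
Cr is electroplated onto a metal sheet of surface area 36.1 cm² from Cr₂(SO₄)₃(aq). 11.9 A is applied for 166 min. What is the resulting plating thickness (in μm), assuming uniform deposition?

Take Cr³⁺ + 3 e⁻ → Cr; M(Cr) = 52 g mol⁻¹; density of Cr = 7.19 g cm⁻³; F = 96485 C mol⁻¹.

Q = I·t = 11.90 × 9960.0 = 118500 C; n(e⁻) = 1.228 mol.
n(Cr) = n(e⁻)/3 = 0.4095 mol, so m = 0.4095 × 52 = 21.29 g.
Volume = m/ρ = 21.29 / 7.19 = 2.961 cm³.
Thickness = V/A = 2.961 / 36.1 = 0.0820 cm = 820 μm.

820 μm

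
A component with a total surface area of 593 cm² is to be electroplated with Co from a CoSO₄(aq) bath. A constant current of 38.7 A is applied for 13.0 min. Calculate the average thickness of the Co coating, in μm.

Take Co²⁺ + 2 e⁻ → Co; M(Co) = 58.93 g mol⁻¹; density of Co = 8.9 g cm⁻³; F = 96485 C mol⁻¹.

17.5 μm

Q = I·t = 38.70 × 780.00 = 30190 C; n(e⁻) = 0.3129 mol.
n(Co) = n(e⁻)/2 = 0.1564 mol, so m = 0.1564 × 58.93 = 9.218 g.
Volume = m/ρ = 9.218 / 8.9 = 1.036 cm³.
Thickness = V/A = 1.036 / 593 = 0.00175 cm = 17.5 μm.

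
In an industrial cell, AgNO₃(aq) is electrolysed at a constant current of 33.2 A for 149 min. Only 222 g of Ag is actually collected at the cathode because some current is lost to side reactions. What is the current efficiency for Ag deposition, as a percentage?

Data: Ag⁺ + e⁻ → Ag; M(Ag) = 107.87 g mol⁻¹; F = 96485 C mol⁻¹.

66.9 %

Q = I·t = 33.20 × 8940.0 = 296800 C; n(e⁻) = 296800/96485 = 3.076 mol.
Theoretical n(Ag) = n(e⁻)/1 = 3.076 mol, i.e. m_theo = 3.076 × 107.87 = 331.8 g.
Efficiency = m_actual / m_theo = 222 / 331.8 = 66.9 %.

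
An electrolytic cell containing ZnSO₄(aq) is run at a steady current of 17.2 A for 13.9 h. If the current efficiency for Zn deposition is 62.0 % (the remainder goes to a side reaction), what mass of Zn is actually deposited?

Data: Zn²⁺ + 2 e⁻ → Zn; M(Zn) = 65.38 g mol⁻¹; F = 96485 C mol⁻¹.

Q = I·t = 17.20 × 50040 = 860700 C.
n(e⁻) = 860700/96485 = 8.920 mol; theoretically n(Zn) = 8.920/2 = 4.460 mol, m_theo = 291.6 g.
At 62.0 % efficiency, m_actual = 0.620 × 291.6 = 181 g.

181 g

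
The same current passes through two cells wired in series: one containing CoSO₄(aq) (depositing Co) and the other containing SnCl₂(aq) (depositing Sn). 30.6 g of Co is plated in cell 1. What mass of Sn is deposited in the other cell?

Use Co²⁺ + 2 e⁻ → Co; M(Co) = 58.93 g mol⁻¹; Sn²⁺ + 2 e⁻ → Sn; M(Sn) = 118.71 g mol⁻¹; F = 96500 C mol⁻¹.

61.6 g

n(Co) = 30.6 / 58.93 = 0.5193 mol.
Since Co²⁺ + 2 e⁻ → Co, n(e⁻) passed = 2 × 0.5193 = 1.039 mol.
Cells in series carry the same charge, so the same 1.039 mol of electrons passes through cell 2.
Sn²⁺ + 2 e⁻ → Sn, so n(Sn) = 1.039 / 2 = 0.5193 mol.
m(Sn) = 0.5193 × 118.71 = 61.6 g.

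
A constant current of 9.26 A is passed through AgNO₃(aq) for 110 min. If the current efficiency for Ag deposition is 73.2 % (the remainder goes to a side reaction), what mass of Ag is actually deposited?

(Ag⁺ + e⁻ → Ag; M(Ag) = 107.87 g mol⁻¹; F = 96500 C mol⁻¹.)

Q = I·t = 9.260 × 6600.0 = 61120 C.
n(e⁻) = 61120/96500 = 0.6333 mol; theoretically n(Ag) = 0.6333/1 = 0.6333 mol, m_theo = 68.32 g.
At 73.2 % efficiency, m_actual = 0.732 × 68.32 = 50.0 g.

50.0 g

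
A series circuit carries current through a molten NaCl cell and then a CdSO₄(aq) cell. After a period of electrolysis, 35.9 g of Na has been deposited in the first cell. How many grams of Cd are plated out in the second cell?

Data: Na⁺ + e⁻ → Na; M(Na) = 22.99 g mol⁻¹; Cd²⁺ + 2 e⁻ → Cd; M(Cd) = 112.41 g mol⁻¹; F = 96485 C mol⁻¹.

87.8 g

n(Na) = 35.9 / 22.99 = 1.562 mol.
Since Na⁺ + e⁻ → Na, n(e⁻) passed = 1 × 1.562 = 1.562 mol.
Cells in series carry the same charge, so the same 1.562 mol of electrons passes through cell 2.
Cd²⁺ + 2 e⁻ → Cd, so n(Cd) = 1.562 / 2 = 0.7808 mol.
m(Cd) = 0.7808 × 112.41 = 87.8 g.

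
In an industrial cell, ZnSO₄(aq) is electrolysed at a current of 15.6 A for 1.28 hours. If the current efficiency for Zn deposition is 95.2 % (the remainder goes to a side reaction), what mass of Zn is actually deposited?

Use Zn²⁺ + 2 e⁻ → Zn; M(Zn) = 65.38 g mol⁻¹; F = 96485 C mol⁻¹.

Q = I·t = 15.60 × 4608.0 = 71880 C.
n(e⁻) = 71880/96485 = 0.7450 mol; theoretically n(Zn) = 0.7450/2 = 0.3725 mol, m_theo = 24.36 g.
At 95.2 % efficiency, m_actual = 0.952 × 24.36 = 23.2 g.

23.2 g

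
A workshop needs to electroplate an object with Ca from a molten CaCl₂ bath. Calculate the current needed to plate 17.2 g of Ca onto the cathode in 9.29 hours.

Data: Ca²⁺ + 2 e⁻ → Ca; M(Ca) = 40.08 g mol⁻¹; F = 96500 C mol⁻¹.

2.48 A

n(Ca) = 17.2 / 40.08 = 0.4291 mol.
n(e⁻) = 2 × 0.4291 = 0.8583 mol.
Q = n(e⁻)·F = 0.8583 × 96500 = 82820 C.
I = Q/t = 82820 / 33444 s = 2.48 A.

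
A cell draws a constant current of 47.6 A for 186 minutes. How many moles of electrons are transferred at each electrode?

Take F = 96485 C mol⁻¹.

5.51 mol

Q = I·t = 47.60 A × 11160 s = 531200 C.
n(e⁻) = Q/F = 531200 / 96485 = 5.51 mol.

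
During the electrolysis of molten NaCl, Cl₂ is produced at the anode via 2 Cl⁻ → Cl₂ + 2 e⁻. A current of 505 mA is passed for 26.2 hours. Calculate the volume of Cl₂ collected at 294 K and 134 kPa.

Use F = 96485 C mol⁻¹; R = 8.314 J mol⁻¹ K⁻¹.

4.50 L

Q = I·t = 0.5050 A × 94320 s = 47630 C.
n(e⁻) = Q/F = 47630 / 96485 = 0.4937 mol.
2 electrons are transferred per Cl₂ molecule, so n(Cl₂) = 0.4937 / 2 = 0.2468 mol.
V = nRT/P = (0.2468 × 8.314 × 294) / (134 × 10³ Pa) = 0.00450 m³ = 4.50 L.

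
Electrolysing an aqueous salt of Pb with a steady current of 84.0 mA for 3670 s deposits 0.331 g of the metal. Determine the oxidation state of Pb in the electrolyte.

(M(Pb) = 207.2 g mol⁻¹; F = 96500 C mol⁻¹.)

Q = I·t = 0.08400 A × 3670.0 s = 308.3 C, so n(e⁻) = 308.3/96500 = 0.003195 mol.
n(Pb) deposited = 0.331 / 207.2 = 0.001597 mol.
Electrons per atom = n(e⁻)/n(Pb) = 0.003195 / 0.001597 = 2.00 ≈ 2, so the ion is Pb²⁺.

+2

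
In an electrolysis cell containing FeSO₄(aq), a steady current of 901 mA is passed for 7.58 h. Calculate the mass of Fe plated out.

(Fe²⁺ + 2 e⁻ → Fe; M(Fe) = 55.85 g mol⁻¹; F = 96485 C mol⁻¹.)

Q = I·t = 0.9010 A × 27288 s = 24590 C.
n(e⁻) = Q/F = 24590 / 96485 = 0.2548 mol.
Fe²⁺ + 2 e⁻ → Fe, so n(Fe) = n(e⁻)/2 = 0.1274 mol.
m = n·M = 0.1274 × 55.85 = 7.12 g.

7.12 g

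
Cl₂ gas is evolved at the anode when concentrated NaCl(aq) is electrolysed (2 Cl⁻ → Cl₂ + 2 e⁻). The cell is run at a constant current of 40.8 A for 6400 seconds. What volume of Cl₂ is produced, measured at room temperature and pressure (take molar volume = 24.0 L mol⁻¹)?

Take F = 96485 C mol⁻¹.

Q = I·t = 40.80 A × 6400.0 s = 261100 C.
n(e⁻) = Q/F = 261100 / 96485 = 2.706 mol.
2 electrons are transferred per Cl₂ molecule, so n(Cl₂) = 2.706 / 2 = 1.353 mol.
V = n × V_m = 1.353 × 24.0 = 32.5 L.

32.5 L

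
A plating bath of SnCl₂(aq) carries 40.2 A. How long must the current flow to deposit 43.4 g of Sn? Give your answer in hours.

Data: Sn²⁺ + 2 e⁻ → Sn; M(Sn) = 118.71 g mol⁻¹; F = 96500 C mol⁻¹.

n(Sn) = m/M = 43.4 / 118.71 = 0.3656 mol.
Each Sn atom requires 2 electrons, so n(e⁻) = 2 × 0.3656 = 0.7312 mol.
Q = n(e⁻)·F = 0.7312 × 96500 = 70560 C.
t = Q/I = 70560 / 40.20 A = 1755 s = 0.488 h.

0.488 h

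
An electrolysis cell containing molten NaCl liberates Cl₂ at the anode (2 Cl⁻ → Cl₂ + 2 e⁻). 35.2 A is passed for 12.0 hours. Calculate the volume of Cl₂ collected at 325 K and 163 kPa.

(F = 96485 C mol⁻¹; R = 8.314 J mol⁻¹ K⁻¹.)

131 L

Q = I·t = 35.20 A × 43200 s = 1521000 C.
n(e⁻) = Q/F = 1521000 / 96485 = 15.76 mol.
2 electrons are transferred per Cl₂ molecule, so n(Cl₂) = 15.76 / 2 = 7.880 mol.
V = nRT/P = (7.880 × 8.314 × 325) / (163 × 10³ Pa) = 0.131 m³ = 131 L.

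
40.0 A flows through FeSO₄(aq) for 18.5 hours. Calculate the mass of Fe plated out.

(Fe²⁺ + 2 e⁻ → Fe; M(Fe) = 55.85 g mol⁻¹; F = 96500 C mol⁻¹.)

Q = I·t = 40.00 A × 66600 s = 2664000 C.
n(e⁻) = Q/F = 2664000 / 96500 = 27.61 mol.
Fe²⁺ + 2 e⁻ → Fe, so n(Fe) = n(e⁻)/2 = 13.80 mol.
m = n·M = 13.80 × 55.85 = 771 g.

771 g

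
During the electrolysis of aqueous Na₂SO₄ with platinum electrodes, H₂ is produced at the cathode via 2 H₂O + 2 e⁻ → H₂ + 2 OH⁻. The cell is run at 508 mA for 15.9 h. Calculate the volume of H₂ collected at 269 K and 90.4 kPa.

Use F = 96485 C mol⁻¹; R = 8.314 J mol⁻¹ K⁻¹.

Q = I·t = 0.5080 A × 57240 s = 29080 C.
n(e⁻) = Q/F = 29080 / 96485 = 0.3014 mol.
2 electrons are transferred per H₂ molecule, so n(H₂) = 0.3014 / 2 = 0.1507 mol.
V = nRT/P = (0.1507 × 8.314 × 269) / (90.4 × 10³ Pa) = 0.00373 m³ = 3.73 L.

3.73 L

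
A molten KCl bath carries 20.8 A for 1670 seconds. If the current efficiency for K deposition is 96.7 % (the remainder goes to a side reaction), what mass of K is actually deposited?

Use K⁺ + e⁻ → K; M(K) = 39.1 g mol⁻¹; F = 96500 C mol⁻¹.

Q = I·t = 20.80 × 1670.0 = 34740 C.
n(e⁻) = 34740/96500 = 0.3600 mol; theoretically n(K) = 0.3600/1 = 0.3600 mol, m_theo = 14.07 g.
At 96.7 % efficiency, m_actual = 0.967 × 14.07 = 13.6 g.

13.6 g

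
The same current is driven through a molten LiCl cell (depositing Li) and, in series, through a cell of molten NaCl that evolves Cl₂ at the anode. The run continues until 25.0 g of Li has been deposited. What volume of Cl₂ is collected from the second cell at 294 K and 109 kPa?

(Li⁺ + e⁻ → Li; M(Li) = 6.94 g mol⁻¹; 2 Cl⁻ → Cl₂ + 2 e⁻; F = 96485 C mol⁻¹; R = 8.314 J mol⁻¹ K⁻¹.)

n(Li) = 25.0 / 6.94 = 3.602 mol, so n(e⁻) = 1 × 3.602 = 3.602 mol.
The cells are in series, so the same 3.602 mol of electrons passes through the second cell.
2 Cl⁻ → Cl₂ + 2 e⁻ — 2 mol e⁻ per mol Cl₂, so n(Cl₂) = 3.602/2 = 1.801 mol.
V = nRT/P = (1.801 × 8.314 × 294) / (109 × 10³) = 0.0404 m³ = 40.4 L.

40.4 L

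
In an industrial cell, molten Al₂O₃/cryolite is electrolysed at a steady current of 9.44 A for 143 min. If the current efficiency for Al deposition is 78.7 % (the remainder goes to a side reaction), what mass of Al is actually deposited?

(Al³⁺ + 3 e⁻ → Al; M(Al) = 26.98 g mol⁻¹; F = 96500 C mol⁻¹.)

Q = I·t = 9.440 × 8580.0 = 81000 C.
n(e⁻) = 81000/96500 = 0.8393 mol; theoretically n(Al) = 0.8393/3 = 0.2798 mol, m_theo = 7.548 g.
At 78.7 % efficiency, m_actual = 0.787 × 7.548 = 5.94 g.

5.94 g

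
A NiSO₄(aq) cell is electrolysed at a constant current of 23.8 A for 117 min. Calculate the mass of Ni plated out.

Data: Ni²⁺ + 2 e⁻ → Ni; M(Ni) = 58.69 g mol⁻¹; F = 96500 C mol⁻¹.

50.8 g

Q = I·t = 23.80 A × 7020.0 s = 167100 C.
n(e⁻) = Q/F = 167100 / 96500 = 1.731 mol.
Ni²⁺ + 2 e⁻ → Ni, so n(Ni) = n(e⁻)/2 = 0.8657 mol.
m = n·M = 0.8657 × 58.69 = 50.8 g.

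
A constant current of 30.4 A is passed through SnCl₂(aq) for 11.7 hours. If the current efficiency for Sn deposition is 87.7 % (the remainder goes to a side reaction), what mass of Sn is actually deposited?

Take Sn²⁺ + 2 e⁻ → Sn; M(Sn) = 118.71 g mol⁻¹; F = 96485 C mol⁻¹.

Q = I·t = 30.40 × 42120 = 1280000 C.
n(e⁻) = 1280000/96485 = 13.27 mol; theoretically n(Sn) = 13.27/2 = 6.635 mol, m_theo = 787.7 g.
At 87.7 % efficiency, m_actual = 0.877 × 787.7 = 691 g.

691 g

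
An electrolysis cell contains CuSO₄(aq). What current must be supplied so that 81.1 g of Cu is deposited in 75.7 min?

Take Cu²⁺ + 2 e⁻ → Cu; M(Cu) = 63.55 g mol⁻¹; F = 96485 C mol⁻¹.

54.2 A

n(Cu) = 81.1 / 63.55 = 1.276 mol.
n(e⁻) = 2 × 1.276 = 2.552 mol.
Q = n(e⁻)·F = 2.552 × 96485 = 246300 C.
I = Q/t = 246300 / 4542.0 s = 54.2 A.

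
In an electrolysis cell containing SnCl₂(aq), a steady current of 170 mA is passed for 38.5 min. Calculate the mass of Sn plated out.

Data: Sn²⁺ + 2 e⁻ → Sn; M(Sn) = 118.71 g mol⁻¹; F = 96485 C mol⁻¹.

0.242 g

Q = I·t = 0.1700 A × 2310.0 s = 392.7 C.
n(e⁻) = Q/F = 392.7 / 96485 = 0.004070 mol.
Sn²⁺ + 2 e⁻ → Sn, so n(Sn) = n(e⁻)/2 = 0.002035 mol.
m = n·M = 0.002035 × 118.71 = 0.242 g.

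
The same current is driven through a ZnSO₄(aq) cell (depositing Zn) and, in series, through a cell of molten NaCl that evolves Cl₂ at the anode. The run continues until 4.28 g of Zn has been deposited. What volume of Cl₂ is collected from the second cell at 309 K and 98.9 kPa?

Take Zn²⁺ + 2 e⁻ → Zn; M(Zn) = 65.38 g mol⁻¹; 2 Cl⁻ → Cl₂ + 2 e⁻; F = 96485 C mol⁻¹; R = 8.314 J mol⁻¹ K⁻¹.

n(Zn) = 4.28 / 65.38 = 0.06546 mol, so n(e⁻) = 2 × 0.06546 = 0.1309 mol.
The cells are in series, so the same 0.1309 mol of electrons passes through the second cell.
2 Cl⁻ → Cl₂ + 2 e⁻ — 2 mol e⁻ per mol Cl₂, so n(Cl₂) = 0.1309/2 = 0.06546 mol.
V = nRT/P = (0.06546 × 8.314 × 309) / (98.9 × 10³) = 0.00170 m³ = 1.70 L.

1.70 L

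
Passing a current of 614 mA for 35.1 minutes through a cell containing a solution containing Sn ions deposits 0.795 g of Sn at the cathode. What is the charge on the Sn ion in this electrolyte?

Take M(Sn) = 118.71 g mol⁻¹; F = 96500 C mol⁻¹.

Q = I·t = 0.6140 A × 2106.0 s = 1293 C, so n(e⁻) = 1293/96500 = 0.01340 mol.
n(Sn) deposited = 0.795 / 118.71 = 0.006697 mol.
Electrons per atom = n(e⁻)/n(Sn) = 0.01340 / 0.006697 = 2.00 ≈ 2, so the ion is Sn²⁺.

+2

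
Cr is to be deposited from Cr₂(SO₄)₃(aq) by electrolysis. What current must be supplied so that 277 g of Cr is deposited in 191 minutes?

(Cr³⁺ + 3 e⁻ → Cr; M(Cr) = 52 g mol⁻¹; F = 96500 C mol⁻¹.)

135 A

n(Cr) = 277 / 52 = 5.327 mol.
n(e⁻) = 3 × 5.327 = 15.98 mol.
Q = n(e⁻)·F = 15.98 × 96500 = 1542000 C.
I = Q/t = 1542000 / 11460 s = 135 A.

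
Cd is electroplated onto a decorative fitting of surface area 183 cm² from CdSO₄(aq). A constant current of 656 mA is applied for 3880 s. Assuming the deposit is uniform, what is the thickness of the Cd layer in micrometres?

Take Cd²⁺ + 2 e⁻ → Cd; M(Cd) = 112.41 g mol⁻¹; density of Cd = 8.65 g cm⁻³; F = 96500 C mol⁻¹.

9.37 μm

Q = I·t = 0.6560 × 3880.0 = 2545 C; n(e⁻) = 0.02638 mol.
n(Cd) = n(e⁻)/2 = 0.01319 mol, so m = 0.01319 × 112.41 = 1.482 g.
Volume = m/ρ = 1.482 / 8.65 = 0.1714 cm³.
Thickness = V/A = 0.1714 / 183 = 9.37 × 10⁻⁴ cm = 9.37 μm.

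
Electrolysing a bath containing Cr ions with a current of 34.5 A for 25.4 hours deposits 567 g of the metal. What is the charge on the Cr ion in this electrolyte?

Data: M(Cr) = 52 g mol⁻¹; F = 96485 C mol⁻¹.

Q = I·t = 34.50 A × 91440 s = 3155000 C, so n(e⁻) = 3155000/96485 = 32.70 mol.
n(Cr) deposited = 567 / 52 = 10.90 mol.
Electrons per atom = n(e⁻)/n(Cr) = 32.70 / 10.90 = 3.00 ≈ 3, so the ion is Cr³⁺.

+3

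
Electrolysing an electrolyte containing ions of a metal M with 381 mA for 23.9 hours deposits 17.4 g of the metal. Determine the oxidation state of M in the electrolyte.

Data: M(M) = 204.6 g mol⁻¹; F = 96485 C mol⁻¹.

Q = I·t = 0.3810 A × 86040 s = 32780 C, so n(e⁻) = 32780/96485 = 0.3398 mol.
n(M) deposited = 17.4 / 204.6 = 0.08504 mol.
Electrons per atom = n(e⁻)/n(M) = 0.3398 / 0.08504 = 4.00 ≈ 4, so the ion is M⁴⁺.

+4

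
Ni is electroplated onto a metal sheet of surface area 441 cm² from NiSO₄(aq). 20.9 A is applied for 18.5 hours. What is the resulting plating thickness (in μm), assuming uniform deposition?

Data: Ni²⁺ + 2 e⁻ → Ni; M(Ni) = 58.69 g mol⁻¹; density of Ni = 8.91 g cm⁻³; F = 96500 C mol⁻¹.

1080 μm

Q = I·t = 20.90 × 66600 = 1392000 C; n(e⁻) = 14.42 mol.
n(Ni) = n(e⁻)/2 = 7.212 mol, so m = 7.212 × 58.69 = 423.3 g.
Volume = m/ρ = 423.3 / 8.91 = 47.51 cm³.
Thickness = V/A = 47.51 / 441 = 0.108 cm = 1080 μm.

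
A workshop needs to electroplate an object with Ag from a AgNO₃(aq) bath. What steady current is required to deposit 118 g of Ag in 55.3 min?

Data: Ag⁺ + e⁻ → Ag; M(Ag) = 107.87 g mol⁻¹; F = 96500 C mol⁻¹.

n(Ag) = 118 / 107.87 = 1.094 mol.
n(e⁻) = 1 × 1.094 = 1.094 mol.
Q = n(e⁻)·F = 1.094 × 96500 = 105600 C.
I = Q/t = 105600 / 3318.0 s = 31.8 A.

31.8 A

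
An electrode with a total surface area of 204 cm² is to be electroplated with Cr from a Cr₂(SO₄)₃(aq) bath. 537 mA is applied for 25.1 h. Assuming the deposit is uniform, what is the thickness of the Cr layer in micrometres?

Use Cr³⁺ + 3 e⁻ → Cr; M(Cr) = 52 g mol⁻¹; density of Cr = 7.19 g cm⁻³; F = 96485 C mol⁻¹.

59.4 μm

Q = I·t = 0.5370 × 90360 = 48520 C; n(e⁻) = 0.5029 mol.
n(Cr) = n(e⁻)/3 = 0.1676 mol, so m = 0.1676 × 52 = 8.717 g.
Volume = m/ρ = 8.717 / 7.19 = 1.212 cm³.
Thickness = V/A = 1.212 / 204 = 0.00594 cm = 59.4 μm.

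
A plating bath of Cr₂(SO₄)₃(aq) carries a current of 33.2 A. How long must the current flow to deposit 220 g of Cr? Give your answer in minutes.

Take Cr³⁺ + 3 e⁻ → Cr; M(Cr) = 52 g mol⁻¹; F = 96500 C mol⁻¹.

n(Cr) = m/M = 220 / 52 = 4.231 mol.
Each Cr atom requires 3 electrons, so n(e⁻) = 3 × 4.231 = 12.69 mol.
Q = n(e⁻)·F = 12.69 × 96500 = 1225000 C.
t = Q/I = 1225000 / 33.20 A = 36890 s = 615 min.

615 min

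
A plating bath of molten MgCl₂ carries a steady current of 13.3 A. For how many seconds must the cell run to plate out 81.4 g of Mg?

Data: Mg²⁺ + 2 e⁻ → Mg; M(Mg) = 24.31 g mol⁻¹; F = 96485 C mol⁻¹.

48600 s

n(Mg) = m/M = 81.4 / 24.31 = 3.348 mol.
Each Mg atom requires 2 electrons, so n(e⁻) = 2 × 3.348 = 6.697 mol.
Q = n(e⁻)·F = 6.697 × 96485 = 646100 C.
t = Q/I = 646100 / 13.30 A = 48580 s.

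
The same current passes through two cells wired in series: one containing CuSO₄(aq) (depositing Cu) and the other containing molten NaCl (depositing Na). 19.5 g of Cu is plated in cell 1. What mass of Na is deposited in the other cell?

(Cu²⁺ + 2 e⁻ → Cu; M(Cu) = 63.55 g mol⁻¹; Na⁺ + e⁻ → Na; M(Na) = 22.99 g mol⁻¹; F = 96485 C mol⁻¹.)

n(Cu) = 19.5 / 63.55 = 0.3068 mol.
Since Cu²⁺ + 2 e⁻ → Cu, n(e⁻) passed = 2 × 0.3068 = 0.6137 mol.
Cells in series carry the same charge, so the same 0.6137 mol of electrons passes through cell 2.
Na⁺ + e⁻ → Na, so n(Na) = 0.6137 / 1 = 0.6137 mol.
m(Na) = 0.6137 × 22.99 = 14.1 g.

14.1 g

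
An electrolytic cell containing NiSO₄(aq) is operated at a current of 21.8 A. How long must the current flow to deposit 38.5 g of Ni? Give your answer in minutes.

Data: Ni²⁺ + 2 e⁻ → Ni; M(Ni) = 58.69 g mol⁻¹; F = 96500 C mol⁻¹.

n(Ni) = m/M = 38.5 / 58.69 = 0.6560 mol.
Each Ni atom requires 2 electrons, so n(e⁻) = 2 × 0.6560 = 1.312 mol.
Q = n(e⁻)·F = 1.312 × 96500 = 126600 C.
t = Q/I = 126600 / 21.80 A = 5808 s = 96.8 min.

96.8 min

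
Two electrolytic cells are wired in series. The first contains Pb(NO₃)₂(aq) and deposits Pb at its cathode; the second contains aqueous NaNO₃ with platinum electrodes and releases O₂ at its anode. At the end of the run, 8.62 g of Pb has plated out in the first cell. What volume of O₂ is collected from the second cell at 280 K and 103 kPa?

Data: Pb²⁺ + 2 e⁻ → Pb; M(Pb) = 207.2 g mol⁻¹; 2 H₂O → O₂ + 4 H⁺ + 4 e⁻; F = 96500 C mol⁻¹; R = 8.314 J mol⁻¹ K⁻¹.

0.470 L

n(Pb) = 8.62 / 207.2 = 0.04160 mol, so n(e⁻) = 2 × 0.04160 = 0.08320 mol.
The cells are in series, so the same 0.08320 mol of electrons passes through the second cell.
2 H₂O → O₂ + 4 H⁺ + 4 e⁻ — 4 mol e⁻ per mol O₂, so n(O₂) = 0.08320/4 = 0.02080 mol.
V = nRT/P = (0.02080 × 8.314 × 280) / (103 × 10³) = 4.70 × 10⁻⁴ m³ = 0.470 L.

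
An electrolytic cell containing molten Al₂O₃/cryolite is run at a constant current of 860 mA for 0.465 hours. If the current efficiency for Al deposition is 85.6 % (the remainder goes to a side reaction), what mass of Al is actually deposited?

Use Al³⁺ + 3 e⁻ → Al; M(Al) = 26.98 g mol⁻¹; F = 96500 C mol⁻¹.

Q = I·t = 0.8600 × 1674.0 = 1440 C.
n(e⁻) = 1440/96500 = 0.01492 mol; theoretically n(Al) = 0.01492/3 = 0.004973 mol, m_theo = 0.1342 g.
At 85.6 % efficiency, m_actual = 0.856 × 0.1342 = 0.115 g.

0.115 g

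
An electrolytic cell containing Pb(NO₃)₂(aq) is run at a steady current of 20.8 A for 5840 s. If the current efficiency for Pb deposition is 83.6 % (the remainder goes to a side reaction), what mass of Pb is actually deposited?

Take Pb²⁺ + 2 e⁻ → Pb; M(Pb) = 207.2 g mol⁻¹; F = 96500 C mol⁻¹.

Q = I·t = 20.80 × 5840.0 = 121500 C.
n(e⁻) = 121500/96500 = 1.259 mol; theoretically n(Pb) = 1.259/2 = 0.6294 mol, m_theo = 130.4 g.
At 83.6 % efficiency, m_actual = 0.836 × 130.4 = 109 g.

109 g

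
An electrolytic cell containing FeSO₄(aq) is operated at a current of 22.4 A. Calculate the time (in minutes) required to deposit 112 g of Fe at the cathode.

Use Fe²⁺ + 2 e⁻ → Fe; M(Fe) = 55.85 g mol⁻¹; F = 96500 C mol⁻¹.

n(Fe) = m/M = 112 / 55.85 = 2.005 mol.
Each Fe atom requires 2 electrons, so n(e⁻) = 2 × 2.005 = 4.011 mol.
Q = n(e⁻)·F = 4.011 × 96500 = 387000 C.
t = Q/I = 387000 / 22.40 A = 17280 s = 288 min.

288 min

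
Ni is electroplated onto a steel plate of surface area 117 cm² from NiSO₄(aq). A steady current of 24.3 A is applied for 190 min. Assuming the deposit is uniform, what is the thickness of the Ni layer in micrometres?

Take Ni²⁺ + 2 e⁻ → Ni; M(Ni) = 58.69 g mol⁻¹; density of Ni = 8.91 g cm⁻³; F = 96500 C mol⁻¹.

808 μm

Q = I·t = 24.30 × 11400 = 277000 C; n(e⁻) = 2.871 mol.
n(Ni) = n(e⁻)/2 = 1.435 mol, so m = 1.435 × 58.69 = 84.24 g.
Volume = m/ρ = 84.24 / 8.91 = 9.455 cm³.
Thickness = V/A = 9.455 / 117 = 0.0808 cm = 808 μm.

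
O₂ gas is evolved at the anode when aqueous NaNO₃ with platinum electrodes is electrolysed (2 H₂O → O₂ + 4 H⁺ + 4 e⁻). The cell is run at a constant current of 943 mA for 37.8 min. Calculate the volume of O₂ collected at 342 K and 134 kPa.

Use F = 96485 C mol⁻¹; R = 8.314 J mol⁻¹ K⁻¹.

Q = I·t = 0.9430 A × 2268.0 s = 2139 C.
n(e⁻) = Q/F = 2139 / 96485 = 0.02217 mol.
4 electrons are transferred per O₂ molecule, so n(O₂) = 0.02217 / 4 = 0.005542 mol.
V = nRT/P = (0.005542 × 8.314 × 342) / (134 × 10³ Pa) = 1.18 × 10⁻⁴ m³ = 0.118 L.

0.118 L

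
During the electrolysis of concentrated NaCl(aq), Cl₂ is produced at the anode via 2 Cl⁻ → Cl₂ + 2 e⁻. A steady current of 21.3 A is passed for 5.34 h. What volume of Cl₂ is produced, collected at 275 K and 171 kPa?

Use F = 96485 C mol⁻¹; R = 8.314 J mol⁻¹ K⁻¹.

28.4 L

Q = I·t = 21.30 A × 19224 s = 409500 C.
n(e⁻) = Q/F = 409500 / 96485 = 4.244 mol.
2 electrons are transferred per Cl₂ molecule, so n(Cl₂) = 4.244 / 2 = 2.122 mol.
V = nRT/P = (2.122 × 8.314 × 275) / (171 × 10³ Pa) = 0.0284 m³ = 28.4 L.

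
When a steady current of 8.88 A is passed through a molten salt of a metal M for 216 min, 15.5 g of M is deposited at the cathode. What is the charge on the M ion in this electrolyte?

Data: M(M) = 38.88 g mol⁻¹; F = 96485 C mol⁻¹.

Q = I·t = 8.880 A × 12960 s = 115100 C, so n(e⁻) = 115100/96485 = 1.193 mol.
n(M) deposited = 15.5 / 38.88 = 0.3987 mol.
Electrons per atom = n(e⁻)/n(M) = 1.193 / 0.3987 = 2.99 ≈ 3, so the ion is M³⁺.

+3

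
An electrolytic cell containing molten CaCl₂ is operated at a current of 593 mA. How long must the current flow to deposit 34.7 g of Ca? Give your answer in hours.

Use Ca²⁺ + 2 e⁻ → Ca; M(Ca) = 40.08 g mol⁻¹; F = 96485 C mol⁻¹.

n(Ca) = m/M = 34.7 / 40.08 = 0.8658 mol.
Each Ca atom requires 2 electrons, so n(e⁻) = 2 × 0.8658 = 1.732 mol.
Q = n(e⁻)·F = 1.732 × 96485 = 167100 C.
t = Q/I = 167100 / 0.5930 A = 281700 s = 78.3 h.

78.3 h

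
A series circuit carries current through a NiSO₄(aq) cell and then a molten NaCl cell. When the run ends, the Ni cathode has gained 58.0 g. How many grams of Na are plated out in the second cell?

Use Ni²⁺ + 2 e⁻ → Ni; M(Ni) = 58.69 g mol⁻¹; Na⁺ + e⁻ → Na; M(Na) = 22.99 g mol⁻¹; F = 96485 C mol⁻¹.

45.4 g

n(Ni) = 58.0 / 58.69 = 0.9882 mol.
Since Ni²⁺ + 2 e⁻ → Ni, n(e⁻) passed = 2 × 0.9882 = 1.976 mol.
Cells in series carry the same charge, so the same 1.976 mol of electrons passes through cell 2.
Na⁺ + e⁻ → Na, so n(Na) = 1.976 / 1 = 1.976 mol.
m(Na) = 1.976 × 22.99 = 45.4 g.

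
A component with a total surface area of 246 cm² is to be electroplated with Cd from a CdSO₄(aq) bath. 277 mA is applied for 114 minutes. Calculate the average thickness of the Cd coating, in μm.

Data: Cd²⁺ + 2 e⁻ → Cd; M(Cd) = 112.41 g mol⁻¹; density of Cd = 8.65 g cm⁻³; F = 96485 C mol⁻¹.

5.19 μm

Q = I·t = 0.2770 × 6840.0 = 1895 C; n(e⁻) = 0.01964 mol.
n(Cd) = n(e⁻)/2 = 0.009819 mol, so m = 0.009819 × 112.41 = 1.104 g.
Volume = m/ρ = 1.104 / 8.65 = 0.1276 cm³.
Thickness = V/A = 0.1276 / 246 = 5.19 × 10⁻⁴ cm = 5.19 μm.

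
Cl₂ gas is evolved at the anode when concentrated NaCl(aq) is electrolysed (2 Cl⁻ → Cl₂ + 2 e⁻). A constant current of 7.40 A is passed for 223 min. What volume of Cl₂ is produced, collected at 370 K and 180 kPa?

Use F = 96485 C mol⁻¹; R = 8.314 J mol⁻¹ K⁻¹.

8.77 L

Q = I·t = 7.400 A × 13380 s = 99010 C.
n(e⁻) = Q/F = 99010 / 96485 = 1.026 mol.
2 electrons are transferred per Cl₂ molecule, so n(Cl₂) = 1.026 / 2 = 0.5131 mol.
V = nRT/P = (0.5131 × 8.314 × 370) / (180 × 10³ Pa) = 0.00877 m³ = 8.77 L.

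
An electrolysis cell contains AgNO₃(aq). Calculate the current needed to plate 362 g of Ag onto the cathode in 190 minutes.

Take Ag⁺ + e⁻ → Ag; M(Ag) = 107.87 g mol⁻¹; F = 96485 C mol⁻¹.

n(Ag) = 362 / 107.87 = 3.356 mol.
n(e⁻) = 1 × 3.356 = 3.356 mol.
Q = n(e⁻)·F = 3.356 × 96485 = 323800 C.
I = Q/t = 323800 / 11400 s = 28.4 A.

28.4 A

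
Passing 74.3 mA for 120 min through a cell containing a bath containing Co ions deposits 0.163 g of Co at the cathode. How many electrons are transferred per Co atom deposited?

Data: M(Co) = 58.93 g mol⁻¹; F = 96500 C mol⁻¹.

2

Q = I·t = 0.07430 A × 7200.0 s = 535.0 C, so n(e⁻) = 535.0/96500 = 0.005544 mol.
n(Co) deposited = 0.163 / 58.93 = 0.002766 mol.
Electrons per atom = n(e⁻)/n(Co) = 0.005544 / 0.002766 = 2.00 ≈ 2, so the ion is Co²⁺.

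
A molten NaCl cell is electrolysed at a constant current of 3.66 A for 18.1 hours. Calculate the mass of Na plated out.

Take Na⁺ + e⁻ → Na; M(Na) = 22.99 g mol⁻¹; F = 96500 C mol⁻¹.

56.8 g

Q = I·t = 3.660 A × 65160 s = 238500 C.
n(e⁻) = Q/F = 238500 / 96500 = 2.471 mol.
Na⁺ + e⁻ → Na, so n(Na) = n(e⁻)/1 = 2.471 mol.
m = n·M = 2.471 × 22.99 = 56.8 g.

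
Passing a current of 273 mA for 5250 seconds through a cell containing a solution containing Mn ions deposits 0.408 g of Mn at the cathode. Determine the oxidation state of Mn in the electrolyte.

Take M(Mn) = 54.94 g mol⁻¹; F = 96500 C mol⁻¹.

Q = I·t = 0.2730 A × 5250.0 s = 1433 C, so n(e⁻) = 1433/96500 = 0.01485 mol.
n(Mn) deposited = 0.408 / 54.94 = 0.007426 mol.
Electrons per atom = n(e⁻)/n(Mn) = 0.01485 / 0.007426 = 2.00 ≈ 2, so the ion is Mn²⁺.

+2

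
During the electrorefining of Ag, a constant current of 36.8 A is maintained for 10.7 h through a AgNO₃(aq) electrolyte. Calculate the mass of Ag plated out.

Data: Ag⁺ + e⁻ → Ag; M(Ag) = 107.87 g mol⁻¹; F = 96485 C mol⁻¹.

Q = I·t = 36.80 A × 38520 s = 1418000 C.
n(e⁻) = Q/F = 1418000 / 96485 = 14.69 mol.
Ag⁺ + e⁻ → Ag, so n(Ag) = n(e⁻)/1 = 14.69 mol.
m = n·M = 14.69 × 107.87 = 1580 g.

1580 g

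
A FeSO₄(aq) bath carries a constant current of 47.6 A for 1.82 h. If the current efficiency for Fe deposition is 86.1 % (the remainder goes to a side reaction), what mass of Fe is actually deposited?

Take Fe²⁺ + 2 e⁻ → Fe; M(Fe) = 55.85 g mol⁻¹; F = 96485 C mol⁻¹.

77.7 g

Q = I·t = 47.60 × 6552.0 = 311900 C.
n(e⁻) = 311900/96485 = 3.232 mol; theoretically n(Fe) = 3.232/2 = 1.616 mol, m_theo = 90.26 g.
At 86.1 % efficiency, m_actual = 0.861 × 90.26 = 77.7 g.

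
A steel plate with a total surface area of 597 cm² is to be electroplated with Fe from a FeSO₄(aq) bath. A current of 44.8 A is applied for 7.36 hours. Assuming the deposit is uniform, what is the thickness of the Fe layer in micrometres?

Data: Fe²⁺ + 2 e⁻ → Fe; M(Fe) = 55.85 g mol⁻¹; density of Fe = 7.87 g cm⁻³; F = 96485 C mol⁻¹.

Q = I·t = 44.80 × 26496 = 1187000 C; n(e⁻) = 12.30 mol.
n(Fe) = n(e⁻)/2 = 6.151 mol, so m = 6.151 × 55.85 = 343.6 g.
Volume = m/ρ = 343.6 / 7.87 = 43.65 cm³.
Thickness = V/A = 43.65 / 597 = 0.0731 cm = 731 μm.

731 μm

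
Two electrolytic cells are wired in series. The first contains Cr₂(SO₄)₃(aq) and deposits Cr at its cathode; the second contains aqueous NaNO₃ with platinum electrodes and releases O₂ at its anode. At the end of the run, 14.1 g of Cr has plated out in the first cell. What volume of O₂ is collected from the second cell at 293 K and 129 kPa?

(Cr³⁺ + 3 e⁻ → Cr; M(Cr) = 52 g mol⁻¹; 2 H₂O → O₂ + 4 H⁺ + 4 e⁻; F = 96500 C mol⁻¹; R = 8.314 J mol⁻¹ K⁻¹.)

3.84 L

n(Cr) = 14.1 / 52 = 0.2712 mol, so n(e⁻) = 3 × 0.2712 = 0.8135 mol.
The cells are in series, so the same 0.8135 mol of electrons passes through the second cell.
2 H₂O → O₂ + 4 H⁺ + 4 e⁻ — 4 mol e⁻ per mol O₂, so n(O₂) = 0.8135/4 = 0.2034 mol.
V = nRT/P = (0.2034 × 8.314 × 293) / (129 × 10³) = 0.00384 m³ = 3.84 L.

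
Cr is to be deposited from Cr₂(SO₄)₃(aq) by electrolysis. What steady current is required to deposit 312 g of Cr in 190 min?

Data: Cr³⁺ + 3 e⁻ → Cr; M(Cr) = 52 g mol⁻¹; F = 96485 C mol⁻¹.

152 A

n(Cr) = 312 / 52 = 6.000 mol.
n(e⁻) = 3 × 6.000 = 18.00 mol.
Q = n(e⁻)·F = 18.00 × 96485 = 1737000 C.
I = Q/t = 1737000 / 11400 s = 152 A.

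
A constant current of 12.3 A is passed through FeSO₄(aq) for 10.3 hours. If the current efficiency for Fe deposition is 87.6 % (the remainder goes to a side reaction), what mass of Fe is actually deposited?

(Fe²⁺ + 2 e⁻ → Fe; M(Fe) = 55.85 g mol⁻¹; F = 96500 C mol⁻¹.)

116 g

Q = I·t = 12.30 × 37080 = 456100 C.
n(e⁻) = 456100/96500 = 4.726 mol; theoretically n(Fe) = 4.726/2 = 2.363 mol, m_theo = 132.0 g.
At 87.6 % efficiency, m_actual = 0.876 × 132.0 = 116 g.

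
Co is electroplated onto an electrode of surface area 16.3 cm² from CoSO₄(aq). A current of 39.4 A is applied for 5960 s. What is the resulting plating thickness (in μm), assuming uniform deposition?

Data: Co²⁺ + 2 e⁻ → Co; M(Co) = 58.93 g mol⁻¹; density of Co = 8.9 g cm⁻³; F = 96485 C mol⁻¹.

Q = I·t = 39.40 × 5960.0 = 234800 C; n(e⁻) = 2.434 mol.
n(Co) = n(e⁻)/2 = 1.217 mol, so m = 1.217 × 58.93 = 71.71 g.
Volume = m/ρ = 71.71 / 8.9 = 8.057 cm³.
Thickness = V/A = 8.057 / 16.3 = 0.494 cm = 4940 μm.

4940 μm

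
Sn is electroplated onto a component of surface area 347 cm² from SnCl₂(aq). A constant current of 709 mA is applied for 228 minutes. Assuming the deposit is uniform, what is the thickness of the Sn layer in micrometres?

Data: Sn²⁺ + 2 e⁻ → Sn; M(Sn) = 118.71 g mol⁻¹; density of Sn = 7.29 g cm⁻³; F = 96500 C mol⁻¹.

23.6 μm

Q = I·t = 0.7090 × 13680 = 9699 C; n(e⁻) = 0.1005 mol.
n(Sn) = n(e⁻)/2 = 0.05025 mol, so m = 0.05025 × 118.71 = 5.966 g.
Volume = m/ρ = 5.966 / 7.29 = 0.8183 cm³.
Thickness = V/A = 0.8183 / 347 = 0.00236 cm = 23.6 μm.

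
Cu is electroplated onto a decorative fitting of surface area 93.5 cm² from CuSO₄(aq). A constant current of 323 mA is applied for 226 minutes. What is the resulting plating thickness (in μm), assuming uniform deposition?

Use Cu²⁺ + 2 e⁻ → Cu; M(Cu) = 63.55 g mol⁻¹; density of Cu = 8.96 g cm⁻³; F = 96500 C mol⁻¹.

17.2 μm

Q = I·t = 0.3230 × 13560 = 4380 C; n(e⁻) = 0.04539 mol.
n(Cu) = n(e⁻)/2 = 0.02269 mol, so m = 0.02269 × 63.55 = 1.442 g.
Volume = m/ρ = 1.442 / 8.96 = 0.1610 cm³.
Thickness = V/A = 0.1610 / 93.5 = 0.00172 cm = 17.2 μm.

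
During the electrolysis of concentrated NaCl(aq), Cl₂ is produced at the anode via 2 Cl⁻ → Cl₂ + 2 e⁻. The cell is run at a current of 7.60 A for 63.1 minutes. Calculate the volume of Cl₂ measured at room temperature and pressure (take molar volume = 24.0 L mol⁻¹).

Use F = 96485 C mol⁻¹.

3.58 L

Q = I·t = 7.600 A × 3786.0 s = 28770 C.
n(e⁻) = Q/F = 28770 / 96485 = 0.2982 mol.
2 electrons are transferred per Cl₂ molecule, so n(Cl₂) = 0.2982 / 2 = 0.1491 mol.
V = n × V_m = 0.1491 × 24.0 = 3.58 L.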